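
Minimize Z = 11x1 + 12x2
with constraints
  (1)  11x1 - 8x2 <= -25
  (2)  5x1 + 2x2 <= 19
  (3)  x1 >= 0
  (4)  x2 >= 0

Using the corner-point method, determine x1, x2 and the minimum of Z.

x1 = 0, x2 = 25/8, minimum Z = 75/2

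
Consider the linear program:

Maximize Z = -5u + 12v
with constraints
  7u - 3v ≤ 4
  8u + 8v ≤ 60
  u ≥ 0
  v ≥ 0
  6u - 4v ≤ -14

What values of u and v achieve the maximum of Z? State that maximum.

Feasible corners and Z = -5u + 12v:
  (0, 15/2) → Z = 90
  (8/5, 59/10) → Z = 314/5
  (0, 7/2) → Z = 42

At the optimal vertex, 8u + 8v = 60 and u = 0.
Solving simultaneously gives u = 0, v = 15/2.

u = 0, v = 15/2, maximum Z = 90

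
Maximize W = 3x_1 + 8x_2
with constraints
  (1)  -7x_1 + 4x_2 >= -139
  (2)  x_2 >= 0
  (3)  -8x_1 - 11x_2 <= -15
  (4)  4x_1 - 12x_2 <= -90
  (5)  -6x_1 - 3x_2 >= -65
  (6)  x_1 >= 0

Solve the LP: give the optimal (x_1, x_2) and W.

x_1 = 0, x_2 = 65/3, maximum W = 520/3

Corner points and W = 3x_1 + 8x_2:
  (85/14, 200/21) → W = 3965/42
  (0, 15/2) → W = 60
  (0, 65/3) → W = 520/3

The binding constraints are -6x_1 - 3x_2 = -65 and x_1 = 0.
Solving simultaneously gives x_1 = 0, x_2 = 65/3.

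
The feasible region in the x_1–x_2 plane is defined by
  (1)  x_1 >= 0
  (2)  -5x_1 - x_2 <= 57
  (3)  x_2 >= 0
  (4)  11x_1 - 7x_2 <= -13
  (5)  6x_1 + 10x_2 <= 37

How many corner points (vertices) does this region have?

Pairwise boundary intersections that survive every other constraint:
  (0, 13/7)
  (0, 37/10)
  (129/152, 485/152)

3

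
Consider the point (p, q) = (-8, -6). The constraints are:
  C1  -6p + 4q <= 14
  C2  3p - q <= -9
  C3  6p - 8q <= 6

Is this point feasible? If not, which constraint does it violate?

Constraint C1: -6p + 4q = 24, which is not ≤ 14. All other constraints are satisfied.

not feasible — violates C1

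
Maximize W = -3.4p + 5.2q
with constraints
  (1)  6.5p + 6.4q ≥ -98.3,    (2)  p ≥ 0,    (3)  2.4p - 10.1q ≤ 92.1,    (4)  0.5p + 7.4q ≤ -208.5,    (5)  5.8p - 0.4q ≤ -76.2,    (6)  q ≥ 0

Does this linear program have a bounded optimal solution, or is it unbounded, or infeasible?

The boundaries p = 0 and 5.8p - 0.4q = -76.2 meet at (0, 190.5), but that point violates 0.5p + 7.4q ≤ -208.5. Every candidate vertex is excluded by some other constraint, so the feasible region is empty.

infeasible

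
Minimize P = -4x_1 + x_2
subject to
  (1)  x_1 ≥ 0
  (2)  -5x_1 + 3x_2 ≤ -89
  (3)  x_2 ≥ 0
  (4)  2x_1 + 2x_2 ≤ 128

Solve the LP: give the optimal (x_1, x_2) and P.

x_1 = 64, x_2 = 0, minimum P = -256

Corner points and P = -4x_1 + x_2:
  (89/5, 0) → P = -356/5
  (281/8, 231/8) → P = -893/8
  (64, 0) → P = -256

At the optimal vertex, x_2 = 0 and 2x_1 + 2x_2 = 128.
Solving simultaneously gives x_1 = 64, x_2 = 0.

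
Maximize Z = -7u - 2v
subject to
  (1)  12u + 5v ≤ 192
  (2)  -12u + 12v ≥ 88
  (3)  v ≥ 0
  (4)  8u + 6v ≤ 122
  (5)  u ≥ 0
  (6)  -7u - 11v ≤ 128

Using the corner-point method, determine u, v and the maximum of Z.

u = 0, v = 22/3, maximum Z = -44/3

Corner points and Z = -7u - 2v:
  (39/7, 271/21) → Z = -1361/21
  (0, 22/3) → Z = -44/3
  (0, 61/3) → Z = -122/3

The optimum lies where -12u + 12v = 88 and u = 0.
Solving simultaneously gives u = 0, v = 22/3.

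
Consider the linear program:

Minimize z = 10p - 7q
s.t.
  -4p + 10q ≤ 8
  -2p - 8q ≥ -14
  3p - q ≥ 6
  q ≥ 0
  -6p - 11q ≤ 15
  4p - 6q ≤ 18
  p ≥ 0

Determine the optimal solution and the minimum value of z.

p = 31/13, q = 15/13, minimum z = 205/13

The binding constraints are -2p - 8q = -14 and 3p - q = 6.
Solving simultaneously gives p = 31/13, q = 15/13.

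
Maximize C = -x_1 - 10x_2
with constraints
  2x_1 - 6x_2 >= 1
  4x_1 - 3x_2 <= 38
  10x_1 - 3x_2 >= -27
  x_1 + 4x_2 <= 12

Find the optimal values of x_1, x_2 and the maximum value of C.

x_1 = -65/6, x_2 = -244/9, maximum C = 5075/18

Feasible corners and C = -x_1 - 10x_2:
  (-55/18, -32/27) → C = 805/54
  (38/7, 23/14) → C = -153/7
  (-65/6, -244/9) → C = 5075/18
  (188/19, 10/19) → C = -288/19

The binding constraints are 4x_1 - 3x_2 = 38 and 10x_1 - 3x_2 = -27.
Solving simultaneously gives x_1 = -65/6, x_2 = -244/9.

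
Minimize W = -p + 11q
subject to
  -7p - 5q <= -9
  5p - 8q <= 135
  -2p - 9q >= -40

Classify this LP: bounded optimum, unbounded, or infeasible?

bounded optimum

Vertices and W = -p + 11q:
  (83/9, -100/9) → W = -1183/9
  (-119/53, 262/53) → W = 3001/53
  (1535/61, -70/61) → W = -2305/61
The feasible region has finitely many vertices and no improving ray; the minimum is -1183/9 at (83/9, -100/9).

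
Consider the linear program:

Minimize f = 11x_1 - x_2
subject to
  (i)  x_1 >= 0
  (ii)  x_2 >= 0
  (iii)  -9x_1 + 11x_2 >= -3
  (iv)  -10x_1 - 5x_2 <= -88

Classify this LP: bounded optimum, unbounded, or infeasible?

unbounded

From the feasible point (0, 88/5), moving in the direction (0, 1) keeps every constraint satisfied while f decreases without bound.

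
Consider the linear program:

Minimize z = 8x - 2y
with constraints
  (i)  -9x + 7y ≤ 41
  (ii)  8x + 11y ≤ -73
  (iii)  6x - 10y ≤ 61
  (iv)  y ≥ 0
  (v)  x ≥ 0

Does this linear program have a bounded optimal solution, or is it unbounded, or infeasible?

The boundaries -9x + 7y = 41 and x = 0 meet at (0, 41/7), but that point violates 8x + 11y ≤ -73. Every candidate vertex is excluded by some other constraint, so the feasible region is empty.

infeasible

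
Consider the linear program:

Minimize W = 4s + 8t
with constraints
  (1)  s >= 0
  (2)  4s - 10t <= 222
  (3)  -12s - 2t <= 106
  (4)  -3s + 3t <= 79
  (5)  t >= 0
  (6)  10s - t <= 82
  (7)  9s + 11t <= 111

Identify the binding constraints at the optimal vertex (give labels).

Corner points and W = 4s + 8t:
  (0, 0) → W = 0
  (0, 111/11) → W = 888/11
  (41/5, 0) → W = 164/5
  (1013/119, 372/119) → W = 1004/17

The minimum is at (0, 0). Substituting into each constraint, equality holds for (1) and (5); the remaining constraints have slack.

(1) and (5)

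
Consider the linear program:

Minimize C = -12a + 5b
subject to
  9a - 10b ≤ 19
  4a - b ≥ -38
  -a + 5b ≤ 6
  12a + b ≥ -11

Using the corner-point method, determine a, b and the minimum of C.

Vertices and C = -12a + 5b:
  (31/7, 73/35) → C = -299/7
  (-91/129, -109/43) → C = -181/43
  (-1, 1) → C = 17

The optimum lies where 9a - 10b = 19 and -a + 5b = 6.
Solving simultaneously gives a = 31/7, b = 73/35.

a = 31/7, b = 73/35, minimum C = -299/7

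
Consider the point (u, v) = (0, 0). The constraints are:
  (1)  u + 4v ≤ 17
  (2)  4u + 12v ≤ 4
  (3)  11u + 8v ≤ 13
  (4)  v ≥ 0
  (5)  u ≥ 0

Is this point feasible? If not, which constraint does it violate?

(1): 0 ≤ 17 ✓
(2): 0 ≤ 4 ✓
(3): 0 ≤ 13 ✓
(4): 0 ≥ 0 ✓
(5): 0 ≥ 0 ✓

feasible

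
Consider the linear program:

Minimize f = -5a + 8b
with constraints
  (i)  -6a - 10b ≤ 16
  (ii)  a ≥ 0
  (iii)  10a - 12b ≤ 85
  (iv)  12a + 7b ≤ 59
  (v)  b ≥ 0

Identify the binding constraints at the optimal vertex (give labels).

Extreme points and f = -5a + 8b:
  (0, 59/7) → f = 472/7
  (0, 0) → f = 0
  (59/12, 0) → f = -295/12

The minimum is at (59/12, 0). Substituting into each constraint, equality holds for (iv) and (v); the remaining constraints have slack.

(iv) and (v)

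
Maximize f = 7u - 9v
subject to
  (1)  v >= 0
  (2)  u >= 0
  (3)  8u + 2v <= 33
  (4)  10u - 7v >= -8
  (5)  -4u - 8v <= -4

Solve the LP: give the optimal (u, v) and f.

Corner points and f = 7u - 9v:
  (33/8, 0) → f = 231/8
  (1, 0) → f = 7
  (0, 8/7) → f = -72/7
  (0, 1/2) → f = -9/2
  (215/76, 197/38) → f = -2041/76

The optimum lies where v = 0 and 8u + 2v = 33.
Solving simultaneously gives u = 33/8, v = 0.

u = 33/8, v = 0, maximum f = 231/8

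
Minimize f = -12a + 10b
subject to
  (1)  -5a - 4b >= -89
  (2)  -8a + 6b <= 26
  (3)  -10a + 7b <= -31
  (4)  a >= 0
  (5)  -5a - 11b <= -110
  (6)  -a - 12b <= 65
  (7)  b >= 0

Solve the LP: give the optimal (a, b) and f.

Vertices and f = -12a + 10b:
  (249/25, 49/5) → f = -538/25
  (77/5, 3) → f = -774/5
  (1111/145, 189/29) → f = -3882/145

a = 77/5, b = 3, minimum f = -774/5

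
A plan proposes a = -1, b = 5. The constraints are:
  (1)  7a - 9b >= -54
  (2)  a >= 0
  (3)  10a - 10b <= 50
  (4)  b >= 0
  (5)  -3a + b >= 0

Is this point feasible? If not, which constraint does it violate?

not feasible — violates (2)

Constraint (2): a = -1, which is not ≥ 0. All other constraints are satisfied.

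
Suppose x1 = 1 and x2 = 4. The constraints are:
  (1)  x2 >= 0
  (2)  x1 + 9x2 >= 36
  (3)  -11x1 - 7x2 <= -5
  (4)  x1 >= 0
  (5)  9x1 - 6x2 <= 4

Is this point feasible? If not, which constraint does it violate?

feasible

(1): 4 ≥ 0 ✓
(2): 37 ≥ 36 ✓
(3): -39 ≤ -5 ✓
(4): 1 ≥ 0 ✓
(5): -15 ≤ 4 ✓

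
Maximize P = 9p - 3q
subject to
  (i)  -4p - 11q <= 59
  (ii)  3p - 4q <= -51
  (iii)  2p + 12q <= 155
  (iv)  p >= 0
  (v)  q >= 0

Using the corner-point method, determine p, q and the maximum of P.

p = 2/11, q = 567/44, maximum P = -1629/44

Extreme points and P = 9p - 3q:
  (2/11, 567/44) → P = -1629/44
  (0, 51/4) → P = -153/4
  (0, 155/12) → P = -155/4

The binding constraints are 3p - 4q = -51 and 2p + 12q = 155.
Solving simultaneously gives p = 2/11, q = 567/44.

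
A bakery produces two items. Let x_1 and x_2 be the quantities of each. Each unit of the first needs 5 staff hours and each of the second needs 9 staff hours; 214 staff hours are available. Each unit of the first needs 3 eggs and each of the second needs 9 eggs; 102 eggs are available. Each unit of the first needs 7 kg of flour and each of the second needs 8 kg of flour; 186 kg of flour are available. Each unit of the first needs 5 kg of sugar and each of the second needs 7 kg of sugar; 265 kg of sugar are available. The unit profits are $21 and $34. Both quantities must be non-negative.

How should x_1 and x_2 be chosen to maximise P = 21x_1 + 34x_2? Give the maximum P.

x_1 = 22, x_2 = 4, maximum P = 598

Corner points and P = 21x_1 + 34x_2:
  (0, 0) → P = 0
  (0, 34/3) → P = 1156/3
  (186/7, 0) → P = 558
  (22, 4) → P = 598

The optimum lies where 3x_1 + 9x_2 = 102 and 7x_1 + 8x_2 = 186.
Solving simultaneously gives x_1 = 22, x_2 = 4.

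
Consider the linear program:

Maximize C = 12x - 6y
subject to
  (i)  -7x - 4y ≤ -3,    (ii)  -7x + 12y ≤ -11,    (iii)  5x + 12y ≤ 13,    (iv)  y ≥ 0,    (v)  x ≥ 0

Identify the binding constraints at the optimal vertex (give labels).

Extreme points and C = 12x - 6y:
  (2, 1/4) → C = 45/2
  (11/7, 0) → C = 132/7
  (13/5, 0) → C = 156/5

The maximum is at (13/5, 0). Substituting into each constraint, equality holds for (iii) and (iv); the remaining constraints have slack.

(iii) and (iv)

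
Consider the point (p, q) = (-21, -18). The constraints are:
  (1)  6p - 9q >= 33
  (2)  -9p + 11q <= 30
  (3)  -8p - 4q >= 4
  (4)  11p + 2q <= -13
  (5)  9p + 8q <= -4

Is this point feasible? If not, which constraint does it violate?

(1): 36 ≥ 33 ✓
(2): -9 ≤ 30 ✓
(3): 240 ≥ 4 ✓
(4): -267 ≤ -13 ✓
(5): -333 ≤ -4 ✓

feasible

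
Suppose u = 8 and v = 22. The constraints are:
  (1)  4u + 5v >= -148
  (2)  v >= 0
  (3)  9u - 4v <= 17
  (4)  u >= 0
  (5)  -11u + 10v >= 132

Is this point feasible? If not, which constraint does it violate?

(1): 142 ≥ -148 ✓
(2): 22 ≥ 0 ✓
(3): -16 ≤ 17 ✓
(4): 8 ≥ 0 ✓
(5): 132 ≥ 132 ✓

feasible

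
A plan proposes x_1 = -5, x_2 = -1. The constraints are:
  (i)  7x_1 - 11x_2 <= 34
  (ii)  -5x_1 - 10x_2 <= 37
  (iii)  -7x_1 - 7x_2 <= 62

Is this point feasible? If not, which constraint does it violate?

(i): -24 ≤ 34 ✓
(ii): 35 ≤ 37 ✓
(iii): 42 ≤ 62 ✓

feasible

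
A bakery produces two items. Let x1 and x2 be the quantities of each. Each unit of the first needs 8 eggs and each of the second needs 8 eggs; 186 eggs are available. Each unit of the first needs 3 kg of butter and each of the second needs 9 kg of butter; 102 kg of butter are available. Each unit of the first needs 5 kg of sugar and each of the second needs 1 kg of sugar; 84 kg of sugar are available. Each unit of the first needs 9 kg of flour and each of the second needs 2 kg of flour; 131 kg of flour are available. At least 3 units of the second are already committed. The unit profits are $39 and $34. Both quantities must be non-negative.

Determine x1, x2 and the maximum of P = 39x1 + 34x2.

Feasible corners and P = 39x1 + 34x2:
  (0, 34/3) → P = 1156/3
  (0, 3) → P = 102
  (13, 7) → P = 745
  (125/9, 3) → P = 1931/3

x1 = 13, x2 = 7, maximum P = 745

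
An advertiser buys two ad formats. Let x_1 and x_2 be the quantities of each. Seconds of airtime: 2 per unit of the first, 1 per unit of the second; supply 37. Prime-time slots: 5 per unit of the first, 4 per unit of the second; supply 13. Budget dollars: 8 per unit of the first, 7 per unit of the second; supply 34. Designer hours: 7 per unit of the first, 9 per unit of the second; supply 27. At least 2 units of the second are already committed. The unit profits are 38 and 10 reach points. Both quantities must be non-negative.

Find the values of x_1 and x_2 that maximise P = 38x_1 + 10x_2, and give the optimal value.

Vertices and P = 38x_1 + 10x_2:
  (0, 3) → P = 30
  (0, 2) → P = 20
  (9/17, 44/17) → P = 46
  (1, 2) → P = 58

At the optimal vertex, 5x_1 + 4x_2 = 13 and x_2 = 2.
Solving simultaneously gives x_1 = 1, x_2 = 2.

x_1 = 1, x_2 = 2, maximum P = 58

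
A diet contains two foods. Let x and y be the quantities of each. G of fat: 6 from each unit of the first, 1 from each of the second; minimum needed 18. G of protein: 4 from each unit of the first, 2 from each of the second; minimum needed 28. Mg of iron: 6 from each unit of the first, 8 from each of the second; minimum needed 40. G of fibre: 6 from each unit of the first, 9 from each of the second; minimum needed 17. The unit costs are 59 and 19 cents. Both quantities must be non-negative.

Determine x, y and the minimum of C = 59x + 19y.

x = 1, y = 12, minimum C = 287

Feasible corners and C = 59x + 19y:
  (0, 18) → C = 342
  (7, 0) → C = 413
  (1, 12) → C = 287
The feasible region is unbounded (it extends along (0, 1), (1, 0)), but C strictly increases along every unbounded feasible direction, so there is no improving ray and the minimum is attained at a vertex.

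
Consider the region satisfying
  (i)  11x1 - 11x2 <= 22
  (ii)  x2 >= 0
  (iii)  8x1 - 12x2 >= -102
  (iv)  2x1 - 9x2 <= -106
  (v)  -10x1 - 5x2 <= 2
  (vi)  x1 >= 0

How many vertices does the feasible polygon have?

3

Of the 15 pairwise boundary intersections, those satisfying every inequality are:
  (63/2, 59/2)
  (124/7, 110/7)
  (59/8, 161/12)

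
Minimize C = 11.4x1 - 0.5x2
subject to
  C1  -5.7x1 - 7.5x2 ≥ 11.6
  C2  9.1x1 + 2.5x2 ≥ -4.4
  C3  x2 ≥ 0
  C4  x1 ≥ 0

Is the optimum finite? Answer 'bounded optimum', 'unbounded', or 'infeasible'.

infeasible

The boundaries -5.7x1 - 7.5x2 = 11.6 and x1 = 0 meet at (0, -116/75), but that point violates x2 ≥ 0. Every candidate vertex is excluded by some other constraint, so the feasible region is empty.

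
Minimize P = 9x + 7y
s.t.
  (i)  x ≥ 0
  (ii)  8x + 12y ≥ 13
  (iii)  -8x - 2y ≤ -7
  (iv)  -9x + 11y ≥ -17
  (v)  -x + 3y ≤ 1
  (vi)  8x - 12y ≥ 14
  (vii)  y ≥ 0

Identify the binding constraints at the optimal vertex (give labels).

Corner points and P = 9x + 7y:
  (5/2, 1/2) → P = 26
  (17/9, 0) → P = 17
  (7/4, 0) → P = 63/4

The minimum is at (7/4, 0). Substituting into each constraint, equality holds for (vi) and (vii); the remaining constraints have slack.

(vi) and (vii)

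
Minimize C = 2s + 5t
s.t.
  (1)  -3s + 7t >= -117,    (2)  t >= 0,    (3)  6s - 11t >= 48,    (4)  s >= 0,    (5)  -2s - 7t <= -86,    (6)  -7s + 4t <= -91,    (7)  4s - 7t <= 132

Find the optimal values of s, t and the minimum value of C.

Corner points and C = 2s + 5t:
  (641/32, 105/16) → C = 583/8
  (558, 300) → C = 2616
  (109/3, 40/21) → C = 1726/21

s = 641/32, t = 105/16, minimum C = 583/8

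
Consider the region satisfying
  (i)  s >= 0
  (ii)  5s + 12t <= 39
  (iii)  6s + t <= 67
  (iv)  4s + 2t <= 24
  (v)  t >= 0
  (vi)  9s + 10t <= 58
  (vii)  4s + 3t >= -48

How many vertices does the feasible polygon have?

5

Pairwise boundary intersections that survive every other constraint:
  (0, 13/4)
  (0, 0)
  (153/29, 61/58)
  (6, 0)
  (62/11, 8/11)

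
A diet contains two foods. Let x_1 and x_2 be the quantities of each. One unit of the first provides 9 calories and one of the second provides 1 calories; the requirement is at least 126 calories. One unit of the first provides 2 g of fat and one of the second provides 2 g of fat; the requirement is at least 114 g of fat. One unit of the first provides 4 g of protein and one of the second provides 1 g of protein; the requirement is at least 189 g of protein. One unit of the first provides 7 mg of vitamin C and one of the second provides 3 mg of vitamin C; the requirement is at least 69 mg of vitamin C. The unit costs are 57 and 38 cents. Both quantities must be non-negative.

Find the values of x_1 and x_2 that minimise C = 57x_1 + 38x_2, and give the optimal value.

Vertices and C = 57x_1 + 38x_2:
  (0, 189) → C = 7182
  (57, 0) → C = 3249
  (44, 13) → C = 3002
The feasible region is unbounded (it extends along (0, 1), (1, 0)), but C strictly increases along every unbounded feasible direction, so there is no improving ray and the minimum is attained at a vertex.

The optimum lies where 2x_1 + 2x_2 = 114 and 4x_1 + x_2 = 189.
Solving simultaneously gives x_1 = 44, x_2 = 13.

x_1 = 44, x_2 = 13, minimum C = 3002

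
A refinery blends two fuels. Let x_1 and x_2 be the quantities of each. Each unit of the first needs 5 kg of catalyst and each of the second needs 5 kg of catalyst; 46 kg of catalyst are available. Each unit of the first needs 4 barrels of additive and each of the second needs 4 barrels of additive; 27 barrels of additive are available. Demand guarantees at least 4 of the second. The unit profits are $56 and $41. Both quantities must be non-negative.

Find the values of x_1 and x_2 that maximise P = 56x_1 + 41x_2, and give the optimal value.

Vertices and P = 56x_1 + 41x_2:
  (0, 27/4) → P = 1107/4
  (0, 4) → P = 164
  (11/4, 4) → P = 318

The binding constraints are 4x_1 + 4x_2 = 27 and x_2 = 4.
Solving simultaneously gives x_1 = 11/4, x_2 = 4.

x_1 = 11/4, x_2 = 4, maximum P = 318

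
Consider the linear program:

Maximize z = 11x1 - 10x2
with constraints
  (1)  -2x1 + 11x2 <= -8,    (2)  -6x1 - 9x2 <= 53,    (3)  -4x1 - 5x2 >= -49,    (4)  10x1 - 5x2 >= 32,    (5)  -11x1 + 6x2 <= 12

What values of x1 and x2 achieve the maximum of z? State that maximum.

x1 = 353/3, x2 = -253/3, maximum z = 6413/3

Vertices and z = 11x1 - 10x2:
  (193/18, 11/9) → z = 1903/18
  (78/25, -4/25) → z = 898/25
  (353/3, -253/3) → z = 6413/3
  (23/120, -361/60) → z = 2491/40

The binding constraints are -6x1 - 9x2 = 53 and -4x1 - 5x2 = -49.
Solving simultaneously gives x1 = 353/3, x2 = -253/3.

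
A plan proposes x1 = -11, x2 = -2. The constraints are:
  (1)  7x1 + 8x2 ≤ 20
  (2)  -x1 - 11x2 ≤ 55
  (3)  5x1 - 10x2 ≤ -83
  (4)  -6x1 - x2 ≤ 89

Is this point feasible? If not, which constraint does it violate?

not feasible — violates (3)

Constraint (3): 5x1 - 10x2 = -35, which is not ≤ -83. All other constraints are satisfied.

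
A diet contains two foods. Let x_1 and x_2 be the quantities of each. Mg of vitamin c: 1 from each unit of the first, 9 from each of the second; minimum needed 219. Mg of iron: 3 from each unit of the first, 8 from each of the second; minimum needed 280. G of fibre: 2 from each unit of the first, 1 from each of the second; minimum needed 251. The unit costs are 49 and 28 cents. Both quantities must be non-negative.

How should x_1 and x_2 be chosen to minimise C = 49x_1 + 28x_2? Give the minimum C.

x_1 = 120, x_2 = 11, minimum C = 6188

Vertices and C = 49x_1 + 28x_2:
  (0, 251) → C = 7028
  (219, 0) → C = 10731
  (120, 11) → C = 6188
The feasible region is unbounded (it extends along (0, 1), (1, 0)), but C strictly increases along every unbounded feasible direction, so there is no improving ray and the minimum is attained at a vertex.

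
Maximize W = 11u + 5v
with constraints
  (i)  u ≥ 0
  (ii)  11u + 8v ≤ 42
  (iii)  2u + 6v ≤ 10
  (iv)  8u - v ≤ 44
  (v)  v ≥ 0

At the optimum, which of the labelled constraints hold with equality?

(ii) and (v)

Vertices and W = 11u + 5v:
  (0, 5/3) → W = 25/3
  (0, 0) → W = 0
  (86/25, 13/25) → W = 1011/25
  (42/11, 0) → W = 42

The maximum is at (42/11, 0). Substituting into each constraint, equality holds for (ii) and (v); the remaining constraints have slack.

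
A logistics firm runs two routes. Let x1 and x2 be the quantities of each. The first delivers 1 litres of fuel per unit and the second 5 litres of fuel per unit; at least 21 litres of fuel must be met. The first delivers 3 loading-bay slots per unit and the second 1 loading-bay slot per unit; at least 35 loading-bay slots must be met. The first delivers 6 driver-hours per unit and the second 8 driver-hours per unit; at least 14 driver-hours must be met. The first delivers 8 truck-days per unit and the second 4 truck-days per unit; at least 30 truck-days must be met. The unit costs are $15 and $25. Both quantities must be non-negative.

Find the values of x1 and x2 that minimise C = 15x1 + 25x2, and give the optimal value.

x1 = 11, x2 = 2, minimum C = 215

The feasible region is unbounded (it extends along (0, 1), (1, 0)), but C strictly increases along every unbounded feasible direction, so there is no improving ray and the minimum is attained at a vertex.

The binding constraints are x1 + 5x2 = 21 and 3x1 + x2 = 35.
Solving simultaneously gives x1 = 11, x2 = 2.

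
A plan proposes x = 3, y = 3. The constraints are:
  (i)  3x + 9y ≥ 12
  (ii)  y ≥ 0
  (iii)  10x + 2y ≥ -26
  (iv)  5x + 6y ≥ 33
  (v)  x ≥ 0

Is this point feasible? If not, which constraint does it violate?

(i): 36 ≥ 12 ✓
(ii): 3 ≥ 0 ✓
(iii): 36 ≥ -26 ✓
(iv): 33 ≥ 33 ✓
(v): 3 ≥ 0 ✓

feasible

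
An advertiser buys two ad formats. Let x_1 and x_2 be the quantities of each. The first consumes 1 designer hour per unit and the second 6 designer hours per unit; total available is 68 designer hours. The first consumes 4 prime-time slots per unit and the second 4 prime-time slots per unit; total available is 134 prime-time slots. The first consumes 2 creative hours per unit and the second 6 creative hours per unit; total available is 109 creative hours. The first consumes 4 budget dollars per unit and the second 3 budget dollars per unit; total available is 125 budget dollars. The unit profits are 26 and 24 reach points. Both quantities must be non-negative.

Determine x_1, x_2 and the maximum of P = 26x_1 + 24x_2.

At the optimal vertex, x_1 + 6x_2 = 68 and 4x_1 + 3x_2 = 125.
Solving simultaneously gives x_1 = 26, x_2 = 7.

x_1 = 26, x_2 = 7, maximum P = 844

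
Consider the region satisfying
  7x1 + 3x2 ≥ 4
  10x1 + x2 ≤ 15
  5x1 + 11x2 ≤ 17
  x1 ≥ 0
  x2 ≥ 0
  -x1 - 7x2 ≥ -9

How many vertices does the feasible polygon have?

Of the 15 pairwise boundary intersections, those satisfying every inequality are:
  (4/7, 0)
  (1/46, 59/46)
  (148/105, 19/21)
  (3/2, 0)
  (5/6, 7/6)

5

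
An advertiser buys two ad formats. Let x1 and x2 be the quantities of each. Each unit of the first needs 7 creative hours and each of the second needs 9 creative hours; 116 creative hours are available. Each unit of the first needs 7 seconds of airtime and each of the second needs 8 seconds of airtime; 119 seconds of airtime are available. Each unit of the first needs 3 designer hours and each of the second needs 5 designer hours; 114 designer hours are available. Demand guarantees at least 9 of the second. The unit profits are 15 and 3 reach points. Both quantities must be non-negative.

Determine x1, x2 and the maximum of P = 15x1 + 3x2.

Extreme points and P = 15x1 + 3x2:
  (0, 116/9) → P = 116/3
  (0, 9) → P = 27
  (5, 9) → P = 102

The optimum lies where 7x1 + 9x2 = 116 and x2 = 9.
Solving simultaneously gives x1 = 5, x2 = 9.

x1 = 5, x2 = 9, maximum P = 102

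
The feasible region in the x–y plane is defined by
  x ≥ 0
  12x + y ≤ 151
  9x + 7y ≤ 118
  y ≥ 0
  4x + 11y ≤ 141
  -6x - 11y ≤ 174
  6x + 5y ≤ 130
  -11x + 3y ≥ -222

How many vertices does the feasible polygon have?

5

Intersecting each pair of boundary lines and keeping only the points that satisfy every inequality leaves:
  (0, 0)
  (0, 141/11)
  (313/25, 19/25)
  (151/12, 0)
  (311/71, 797/71)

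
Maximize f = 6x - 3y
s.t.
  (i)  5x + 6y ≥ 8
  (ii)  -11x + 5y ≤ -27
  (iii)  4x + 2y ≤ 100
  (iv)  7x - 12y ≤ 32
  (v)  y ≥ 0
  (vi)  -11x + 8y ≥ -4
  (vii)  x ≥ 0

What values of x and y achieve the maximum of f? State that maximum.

x = 404/27, y = 542/27, maximum f = 266/9

Extreme points and f = 6x - 3y:
  (277/21, 496/21) → f = 58/7
  (196/33, 23/3) → f = 139/11
  (404/27, 542/27) → f = 266/9

The optimum lies where 4x + 2y = 100 and -11x + 8y = -4.
Solving simultaneously gives x = 404/27, y = 542/27.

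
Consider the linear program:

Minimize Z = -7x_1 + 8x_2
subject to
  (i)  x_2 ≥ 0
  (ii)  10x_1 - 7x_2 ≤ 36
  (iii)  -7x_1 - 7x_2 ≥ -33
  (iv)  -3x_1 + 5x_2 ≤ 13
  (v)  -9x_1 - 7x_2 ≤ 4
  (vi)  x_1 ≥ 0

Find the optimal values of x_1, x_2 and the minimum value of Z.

x_1 = 18/5, x_2 = 0, minimum Z = -126/5

Extreme points and Z = -7x_1 + 8x_2:
  (18/5, 0) → Z = -126/5
  (0, 0) → Z = 0
  (69/17, 78/119) → Z = -2757/119
  (37/28, 95/28) → Z = 501/28
  (0, 13/5) → Z = 104/5

The binding constraints are x_2 = 0 and 10x_1 - 7x_2 = 36.
Solving simultaneously gives x_1 = 18/5, x_2 = 0.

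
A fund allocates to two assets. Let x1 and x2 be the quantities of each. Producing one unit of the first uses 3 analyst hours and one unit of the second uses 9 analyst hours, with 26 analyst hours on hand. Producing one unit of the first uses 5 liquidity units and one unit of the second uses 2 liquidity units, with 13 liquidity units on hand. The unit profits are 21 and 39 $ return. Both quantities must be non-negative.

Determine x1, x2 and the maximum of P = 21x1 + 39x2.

x1 = 5/3, x2 = 7/3, maximum P = 126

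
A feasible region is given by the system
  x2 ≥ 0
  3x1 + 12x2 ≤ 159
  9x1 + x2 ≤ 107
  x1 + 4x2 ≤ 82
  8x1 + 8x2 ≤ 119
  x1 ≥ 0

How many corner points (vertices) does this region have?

The feasible vertices (each the meet of two boundaries and inside every other half-plane) are:
  (107/9, 0)
  (0, 0)
  (13/6, 305/24)
  (0, 53/4)
  (737/64, 215/64)

5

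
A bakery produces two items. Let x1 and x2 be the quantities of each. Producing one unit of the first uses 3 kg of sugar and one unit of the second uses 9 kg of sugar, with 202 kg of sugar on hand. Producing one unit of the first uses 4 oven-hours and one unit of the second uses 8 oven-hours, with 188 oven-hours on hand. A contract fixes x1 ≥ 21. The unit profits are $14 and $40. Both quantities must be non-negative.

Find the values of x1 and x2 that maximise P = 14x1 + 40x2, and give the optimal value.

x1 = 21, x2 = 13, maximum P = 814

Extreme points and P = 14x1 + 40x2:
  (47, 0) → P = 658
  (21, 0) → P = 294
  (21, 13) → P = 814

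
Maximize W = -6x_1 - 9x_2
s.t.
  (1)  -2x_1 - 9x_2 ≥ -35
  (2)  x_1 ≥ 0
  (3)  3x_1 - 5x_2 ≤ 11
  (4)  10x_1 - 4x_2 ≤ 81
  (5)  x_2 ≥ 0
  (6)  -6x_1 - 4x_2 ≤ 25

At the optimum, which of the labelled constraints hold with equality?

Extreme points and W = -6x_1 - 9x_2:
  (0, 35/9) → W = -35
  (274/37, 83/37) → W = -2391/37
  (0, 0) → W = 0
  (11/3, 0) → W = -22

The maximum is at (0, 0). Substituting into each constraint, equality holds for (2) and (5); the remaining constraints have slack.

(2) and (5)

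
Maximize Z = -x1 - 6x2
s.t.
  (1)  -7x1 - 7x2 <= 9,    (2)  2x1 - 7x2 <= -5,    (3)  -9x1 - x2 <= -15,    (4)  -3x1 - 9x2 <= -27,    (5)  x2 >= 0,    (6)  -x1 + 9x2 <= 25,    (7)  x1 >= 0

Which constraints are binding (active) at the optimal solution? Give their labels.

Corner points and Z = -x1 - 6x2:
  (48/13, 23/13) → Z = -186/13
  (130/11, 45/11) → Z = -400/11
  (18/13, 33/13) → Z = -216/13
  (55/41, 120/41) → Z = -775/41

The maximum is at (48/13, 23/13). Substituting into each constraint, equality holds for (2) and (4); the remaining constraints have slack.

(2) and (4)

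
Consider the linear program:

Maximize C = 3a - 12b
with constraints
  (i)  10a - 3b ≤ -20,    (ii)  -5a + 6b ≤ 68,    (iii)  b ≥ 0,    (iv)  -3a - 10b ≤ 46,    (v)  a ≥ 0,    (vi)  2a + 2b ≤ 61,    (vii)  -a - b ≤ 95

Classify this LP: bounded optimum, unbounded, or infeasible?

Extreme points and C = 3a - 12b:
  (28/15, 116/9) → C = -2236/15
  (0, 20/3) → C = -80
  (0, 34/3) → C = -136
The feasible region has finitely many vertices and no improving ray; the maximum is -80 at (0, 20/3).

bounded optimum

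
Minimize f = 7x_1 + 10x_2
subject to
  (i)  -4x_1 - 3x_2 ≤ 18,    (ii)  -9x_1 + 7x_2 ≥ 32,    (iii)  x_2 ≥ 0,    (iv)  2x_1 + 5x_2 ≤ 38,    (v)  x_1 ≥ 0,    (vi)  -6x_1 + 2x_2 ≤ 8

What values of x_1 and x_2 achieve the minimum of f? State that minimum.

Corner points and f = 7x_1 + 10x_2:
  (106/59, 406/59) → f = 4802/59
  (1/3, 5) → f = 157/3
  (18/17, 122/17) → f = 1346/17

The optimum lies where -9x_1 + 7x_2 = 32 and -6x_1 + 2x_2 = 8.
Solving simultaneously gives x_1 = 1/3, x_2 = 5.

x_1 = 1/3, x_2 = 5, minimum f = 157/3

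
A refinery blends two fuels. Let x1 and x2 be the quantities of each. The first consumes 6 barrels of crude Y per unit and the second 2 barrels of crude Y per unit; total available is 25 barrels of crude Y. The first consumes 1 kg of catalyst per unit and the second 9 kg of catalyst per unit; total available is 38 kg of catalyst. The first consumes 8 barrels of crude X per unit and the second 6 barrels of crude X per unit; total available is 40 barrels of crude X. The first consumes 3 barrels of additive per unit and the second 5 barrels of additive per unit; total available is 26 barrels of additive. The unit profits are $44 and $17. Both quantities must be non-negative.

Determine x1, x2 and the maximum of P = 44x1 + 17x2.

Extreme points and P = 44x1 + 17x2:
  (0, 0) → P = 0
  (0, 38/9) → P = 646/9
  (25/6, 0) → P = 550/3
  (7/2, 2) → P = 188
  (2, 4) → P = 156

At the optimal vertex, 6x1 + 2x2 = 25 and 8x1 + 6x2 = 40.
Solving simultaneously gives x1 = 7/2, x2 = 2.

x1 = 7/2, x2 = 2, maximum P = 188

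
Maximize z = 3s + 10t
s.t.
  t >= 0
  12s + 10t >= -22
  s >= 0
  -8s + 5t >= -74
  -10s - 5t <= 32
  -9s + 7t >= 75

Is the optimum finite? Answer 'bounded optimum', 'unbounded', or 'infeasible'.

unbounded

From the feasible point (0, 75/7), moving in the direction (0, 1) keeps every constraint satisfied while z increases without bound.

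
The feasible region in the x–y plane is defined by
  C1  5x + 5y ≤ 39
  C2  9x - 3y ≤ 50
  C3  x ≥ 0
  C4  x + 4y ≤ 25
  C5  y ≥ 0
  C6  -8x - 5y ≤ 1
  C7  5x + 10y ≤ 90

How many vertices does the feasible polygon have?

Of the 21 pairwise boundary intersections, those satisfying every inequality are:
  (367/60, 101/60)
  (31/15, 86/15)
  (50/9, 0)
  (0, 25/4)
  (0, 0)

5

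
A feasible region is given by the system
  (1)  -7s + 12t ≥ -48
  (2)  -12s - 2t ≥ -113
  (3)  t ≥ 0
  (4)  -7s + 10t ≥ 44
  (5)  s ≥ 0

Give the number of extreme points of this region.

3

The feasible vertices (each the meet of two boundaries and inside every other half-plane) are:
  (521/67, 1319/134)
  (0, 113/2)
  (0, 22/5)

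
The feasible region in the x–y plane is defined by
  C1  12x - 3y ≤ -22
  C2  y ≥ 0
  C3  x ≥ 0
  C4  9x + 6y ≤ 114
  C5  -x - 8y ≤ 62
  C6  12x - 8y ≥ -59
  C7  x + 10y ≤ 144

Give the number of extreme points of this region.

Intersecting each pair of boundary lines and keeping only the points that satisfy every inequality leaves:
  (0, 22/3)
  (1/60, 37/5)
  (0, 59/8)

3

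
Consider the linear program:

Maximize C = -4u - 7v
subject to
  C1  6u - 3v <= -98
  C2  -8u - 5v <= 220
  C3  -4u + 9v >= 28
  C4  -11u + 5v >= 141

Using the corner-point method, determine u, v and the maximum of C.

u = -530/23, v = -164/23, maximum C = 3268/23

Corner points and C = -4u - 7v:
  (-19, -16/3) → C = 340/3
  (67/3, 232/3) → C = -1892/3
  (-530/23, -164/23) → C = 3268/23
The feasible region is unbounded (it extends along (5, 11), (-5, 8)), but C strictly decreases along every unbounded feasible direction, so there is no improving ray and the maximum is attained at a vertex.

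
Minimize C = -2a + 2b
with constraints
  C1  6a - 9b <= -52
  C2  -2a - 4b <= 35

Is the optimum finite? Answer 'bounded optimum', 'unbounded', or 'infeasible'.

From the feasible point (-523/42, -53/21), moving in the direction (9, 6) keeps every constraint satisfied while C decreases without bound.

unbounded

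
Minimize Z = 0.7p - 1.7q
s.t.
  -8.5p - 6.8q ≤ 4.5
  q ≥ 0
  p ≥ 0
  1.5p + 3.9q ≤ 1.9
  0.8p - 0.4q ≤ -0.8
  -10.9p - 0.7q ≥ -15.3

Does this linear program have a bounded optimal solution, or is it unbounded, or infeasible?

The boundaries -8.5p - 6.8q = 4.5 and 1.5p + 3.9q = 1.9 meet at (-3047/2295, 458/459), but that point violates p ≥ 0. Every candidate vertex is excluded by some other constraint, so the feasible region is empty.

infeasible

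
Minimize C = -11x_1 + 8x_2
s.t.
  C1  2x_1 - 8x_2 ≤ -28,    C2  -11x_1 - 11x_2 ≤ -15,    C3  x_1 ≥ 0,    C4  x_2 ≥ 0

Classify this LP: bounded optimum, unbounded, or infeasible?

unbounded

From the feasible point (0, 7/2), moving in the direction (8, 2) keeps every constraint satisfied while C decreases without bound.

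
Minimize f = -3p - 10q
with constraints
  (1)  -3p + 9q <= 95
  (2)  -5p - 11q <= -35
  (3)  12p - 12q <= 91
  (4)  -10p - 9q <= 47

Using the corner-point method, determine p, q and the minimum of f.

p = 653/24, q = 157/8, minimum f = -2223/8

Feasible corners and f = -3p - 10q:
  (-365/39, 290/39) → f = -1805/39
  (653/24, 157/8) → f = -2223/8
  (1421/192, -35/192) → f = -3913/192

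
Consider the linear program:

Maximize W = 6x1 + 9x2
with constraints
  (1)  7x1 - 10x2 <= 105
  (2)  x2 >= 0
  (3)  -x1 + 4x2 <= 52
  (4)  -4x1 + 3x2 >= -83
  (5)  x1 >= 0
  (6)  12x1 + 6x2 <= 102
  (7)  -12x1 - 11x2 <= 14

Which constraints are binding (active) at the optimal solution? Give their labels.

(3) and (6)

Vertices and W = 6x1 + 9x2:
  (0, 0) → W = 0
  (17/2, 0) → W = 51
  (0, 13) → W = 117
  (16/9, 121/9) → W = 395/3

The maximum is at (16/9, 121/9). Substituting into each constraint, equality holds for (3) and (6); the remaining constraints have slack.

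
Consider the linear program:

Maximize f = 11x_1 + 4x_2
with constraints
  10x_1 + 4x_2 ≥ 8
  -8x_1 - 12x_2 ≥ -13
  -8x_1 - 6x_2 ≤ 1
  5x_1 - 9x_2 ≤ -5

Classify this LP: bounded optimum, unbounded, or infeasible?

infeasible

The boundaries 10x_1 + 4x_2 = 8 and -8x_1 - 12x_2 = -13 meet at (1/2, 3/4), but that point violates 5x_1 - 9x_2 ≤ -5. Every candidate vertex is excluded by some other constraint, so the feasible region is empty.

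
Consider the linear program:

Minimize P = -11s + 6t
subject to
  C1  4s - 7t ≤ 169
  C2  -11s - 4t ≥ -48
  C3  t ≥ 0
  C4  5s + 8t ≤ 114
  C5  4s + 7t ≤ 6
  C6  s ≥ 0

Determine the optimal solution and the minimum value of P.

s = 3/2, t = 0, minimum P = -33/2

At the optimal vertex, t = 0 and 4s + 7t = 6.
Solving simultaneously gives s = 3/2, t = 0.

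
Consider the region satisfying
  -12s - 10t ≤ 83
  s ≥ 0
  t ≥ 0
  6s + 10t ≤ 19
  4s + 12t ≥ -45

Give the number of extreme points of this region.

3

Pairwise boundary intersections that survive every other constraint:
  (0, 0)
  (0, 19/10)
  (19/6, 0)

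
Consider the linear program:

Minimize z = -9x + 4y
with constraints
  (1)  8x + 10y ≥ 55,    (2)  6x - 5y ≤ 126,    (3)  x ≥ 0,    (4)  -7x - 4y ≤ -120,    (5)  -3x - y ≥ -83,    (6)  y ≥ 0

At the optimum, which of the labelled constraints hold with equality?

Corner points and z = -9x + 4y:
  (541/21, 40/7) → z = -209
  (21, 0) → z = -189
  (0, 30) → z = 120
  (0, 83) → z = 332
  (120/7, 0) → z = -1080/7

The minimum is at (541/21, 40/7). Substituting into each constraint, equality holds for (2) and (5); the remaining constraints have slack.

(2) and (5)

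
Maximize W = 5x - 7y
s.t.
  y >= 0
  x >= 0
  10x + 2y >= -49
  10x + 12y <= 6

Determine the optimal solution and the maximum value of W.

Feasible corners and W = 5x - 7y:
  (0, 0) → W = 0
  (3/5, 0) → W = 3
  (0, 1/2) → W = -7/2

x = 3/5, y = 0, maximum W = 3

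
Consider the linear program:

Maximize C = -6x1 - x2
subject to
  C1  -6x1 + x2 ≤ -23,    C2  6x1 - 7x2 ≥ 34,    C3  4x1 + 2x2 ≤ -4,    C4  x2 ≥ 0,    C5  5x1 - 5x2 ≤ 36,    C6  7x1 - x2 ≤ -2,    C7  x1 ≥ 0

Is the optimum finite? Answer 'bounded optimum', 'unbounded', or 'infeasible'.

infeasible

The boundaries 7x1 - x2 = -2 and x1 = 0 meet at (0, 2), but that point violates -6x1 + x2 ≤ -23. Every candidate vertex is excluded by some other constraint, so the feasible region is empty.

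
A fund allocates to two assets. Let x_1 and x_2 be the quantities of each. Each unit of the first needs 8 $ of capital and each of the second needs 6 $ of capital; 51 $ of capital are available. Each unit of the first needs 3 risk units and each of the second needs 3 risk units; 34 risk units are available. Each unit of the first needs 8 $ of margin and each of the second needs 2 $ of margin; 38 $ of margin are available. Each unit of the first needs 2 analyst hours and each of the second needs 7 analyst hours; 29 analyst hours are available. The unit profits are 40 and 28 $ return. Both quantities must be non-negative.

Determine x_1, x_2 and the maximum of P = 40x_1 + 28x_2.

x_1 = 4, x_2 = 3, maximum P = 244

Feasible corners and P = 40x_1 + 28x_2:
  (0, 0) → P = 0
  (0, 29/7) → P = 116
  (19/4, 0) → P = 190
  (4, 3) → P = 244

At the optimal vertex, 8x_1 + 2x_2 = 38 and 2x_1 + 7x_2 = 29.
Solving simultaneously gives x_1 = 4, x_2 = 3.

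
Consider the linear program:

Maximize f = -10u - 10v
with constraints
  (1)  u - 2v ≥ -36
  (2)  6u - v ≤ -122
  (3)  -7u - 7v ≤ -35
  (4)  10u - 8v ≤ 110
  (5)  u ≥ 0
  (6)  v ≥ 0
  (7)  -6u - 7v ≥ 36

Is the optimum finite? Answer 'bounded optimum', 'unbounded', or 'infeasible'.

infeasible

The boundaries v = 0 and -6u - 7v = 36 meet at (-6, 0), but that point violates 6u - v ≤ -122. Every candidate vertex is excluded by some other constraint, so the feasible region is empty.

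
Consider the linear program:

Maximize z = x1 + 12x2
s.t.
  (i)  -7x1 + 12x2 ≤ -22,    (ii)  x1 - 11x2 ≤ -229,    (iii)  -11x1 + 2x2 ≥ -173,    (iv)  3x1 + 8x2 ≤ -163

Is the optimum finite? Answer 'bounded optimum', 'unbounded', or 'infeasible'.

infeasible

The boundaries -7x1 + 12x2 = -22 and 3x1 + 8x2 = -163 meet at (-445/23, -1207/92), but that point violates x1 - 11x2 ≤ -229. Every candidate vertex is excluded by some other constraint, so the feasible region is empty.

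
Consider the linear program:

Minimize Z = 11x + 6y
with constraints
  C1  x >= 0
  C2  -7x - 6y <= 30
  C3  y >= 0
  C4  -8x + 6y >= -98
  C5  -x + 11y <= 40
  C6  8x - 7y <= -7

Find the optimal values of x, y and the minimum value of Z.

Vertices and Z = 11x + 6y:
  (0, 40/11) → Z = 240/11
  (0, 1) → Z = 6
  (203/81, 313/81) → Z = 4111/81

At the optimal vertex, x = 0 and 8x - 7y = -7.
Solving simultaneously gives x = 0, y = 1.

x = 0, y = 1, minimum Z = 6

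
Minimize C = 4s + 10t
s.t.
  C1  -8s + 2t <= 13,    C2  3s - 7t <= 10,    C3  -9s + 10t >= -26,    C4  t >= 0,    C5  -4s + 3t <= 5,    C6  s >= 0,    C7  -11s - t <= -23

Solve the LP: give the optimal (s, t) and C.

Feasible corners and C = 4s + 10t:
  (26/9, 0) → C = 104/9
  (23/11, 0) → C = 92/11
  (64/37, 147/37) → C = 1726/37
The feasible region is unbounded (it extends along (3, 4), (10, 9)), but C strictly increases along every unbounded feasible direction, so there is no improving ray and the minimum is attained at a vertex.

s = 23/11, t = 0, minimum C = 92/11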